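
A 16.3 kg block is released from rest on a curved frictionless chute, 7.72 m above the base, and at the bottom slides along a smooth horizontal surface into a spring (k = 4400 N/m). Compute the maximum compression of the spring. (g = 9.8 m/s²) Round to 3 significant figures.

x = 0.749 m

At max compression the block is momentarily at rest: mgh = ½kx²
x = √(2mgh/k) = √(2 × 16.3 × 9.8 × 7.72 / 4400) = 0.7487 m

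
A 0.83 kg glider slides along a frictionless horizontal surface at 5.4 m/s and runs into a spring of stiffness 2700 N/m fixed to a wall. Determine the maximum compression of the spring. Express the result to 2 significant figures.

x = 0.095 m

At max compression the glider is momentarily at rest: ½mv² = ½kx²
x = v√(m/k) = 5.4 × √(0.83/2700) = 0.09468 m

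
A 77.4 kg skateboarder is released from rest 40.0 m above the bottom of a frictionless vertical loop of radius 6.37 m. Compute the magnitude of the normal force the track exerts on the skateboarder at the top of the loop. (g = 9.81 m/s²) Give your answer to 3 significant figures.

Energy from release to top (height 2r): mgh = ½mv_top² + mg(2r)
v_top² = 2g(h − 2r) = 2(9.81)(40.0 − 12.74) = 534.84 m²/s²
At the top, both N and weight point toward the centre: N + mg = mv_top²/r
N = m(v_top²/r − g) = 77.4(534.84/6.37 − 9.81) = 5739 N

N = 5740 N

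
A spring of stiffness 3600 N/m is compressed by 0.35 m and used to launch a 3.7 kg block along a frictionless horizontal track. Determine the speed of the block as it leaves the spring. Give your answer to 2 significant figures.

v = 11 m/s

The block leaves the spring when the spring is at natural length, so ½kx² = ½mv²
v = x√(k/m) = 0.35 × √(3600/3.7) = 10.92 m/s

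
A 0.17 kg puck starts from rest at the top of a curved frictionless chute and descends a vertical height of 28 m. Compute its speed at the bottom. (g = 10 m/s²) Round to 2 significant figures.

v = 24 m/s

Mechanical energy is conserved (no friction): mgh = ½mv²
v = √(2gh) = √(2 × 10 × 28) = √560.00 = 23.66 m/s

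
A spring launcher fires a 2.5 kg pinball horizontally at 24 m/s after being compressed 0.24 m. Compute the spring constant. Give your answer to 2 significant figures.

k = 25000 N/m

Spring PE at full compression equals KE at release: ½kx² = ½mv²
k = mv²/x² = (2.5)(24)²/(0.24)² = 25000 N/m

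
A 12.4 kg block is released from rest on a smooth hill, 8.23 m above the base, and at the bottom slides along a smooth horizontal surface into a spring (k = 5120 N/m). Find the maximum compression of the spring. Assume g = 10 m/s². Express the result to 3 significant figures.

x = 0.631 m

At max compression the block is momentarily at rest: mgh = ½kx²
x = √(2mgh/k) = √(2 × 12.4 × 10 × 8.23 / 5120) = 0.6314 m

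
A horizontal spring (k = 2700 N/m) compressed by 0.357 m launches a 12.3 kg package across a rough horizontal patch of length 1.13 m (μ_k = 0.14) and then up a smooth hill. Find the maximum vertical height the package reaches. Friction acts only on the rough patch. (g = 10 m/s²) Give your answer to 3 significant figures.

h = 1.24 m

Spring energy: E₀ = ½kx² = ½(2700)(0.357)² = 172.06 J
Friction: W_f = μ_k mg d = (0.14)(12.3)(10)(1.13) = 19.46 J
Energy at base of ramp: E = 172.06 − 19.46 = 152.60 J
At max height all remaining energy is PE: mgh = E ⇒ h = E/(mg) = 152.60/(12.3 × 10) = 1.241 m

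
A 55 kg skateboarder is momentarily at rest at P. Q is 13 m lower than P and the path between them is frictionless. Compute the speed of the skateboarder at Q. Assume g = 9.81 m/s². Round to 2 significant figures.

Equating total energy at the two states: mgh = ½mv²
v = √(2gh) = √(2 × 9.81 × 13) = √255.06 = 15.97 m/s

v = 16 m/s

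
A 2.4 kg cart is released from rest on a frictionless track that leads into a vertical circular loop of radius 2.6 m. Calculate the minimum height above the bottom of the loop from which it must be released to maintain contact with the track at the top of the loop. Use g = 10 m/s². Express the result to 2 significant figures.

At the top, for minimum speed gravity alone supplies the centripetal force: mg = mv_top²/r ⇒ v_top² = gr = 26.00 m²/s²
Energy conservation from release height h to the top (height 2r): mgh = ½mv_top² + mg(2r)
h = v_top²/(2g) + 2r = r/2 + 2r = 5r/2 = 6.500 m

h = 6.5 m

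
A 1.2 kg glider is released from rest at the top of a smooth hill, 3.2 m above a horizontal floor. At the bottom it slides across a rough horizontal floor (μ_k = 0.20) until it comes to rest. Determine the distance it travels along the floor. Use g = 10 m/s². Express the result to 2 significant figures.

Applying the work–energy principle:
At rest all PE has been dissipated by friction: mgh = μ_k m g d
d = h/μ_k = 3.2/0.20 = 16.00 m

d = 16 m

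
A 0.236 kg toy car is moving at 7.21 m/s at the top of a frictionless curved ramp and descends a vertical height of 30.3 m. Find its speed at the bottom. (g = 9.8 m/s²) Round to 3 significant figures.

v = 25.4 m/s

By conservation of mechanical energy, ½mv₀² + mgh = ½mv²
v² = v₀² + 2gh = (7.21)² + 2(9.8)(30.3) = 645.86
v = √645.86 = 25.41 m/s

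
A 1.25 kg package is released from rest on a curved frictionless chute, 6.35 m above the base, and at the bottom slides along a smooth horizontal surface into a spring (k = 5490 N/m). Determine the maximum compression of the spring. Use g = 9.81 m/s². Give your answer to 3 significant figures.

Gravitational PE at the top equals spring PE at max compression: mgh = ½kx²
x = √(2mgh/k) = √(2 × 1.25 × 9.81 × 6.35 / 5490) = 0.1684 m

x = 0.168 m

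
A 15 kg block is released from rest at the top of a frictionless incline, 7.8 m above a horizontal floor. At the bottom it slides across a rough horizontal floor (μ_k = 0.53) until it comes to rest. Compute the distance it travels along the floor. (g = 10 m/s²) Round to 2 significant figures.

d = 15 m

Energy at the top = energy at the end + work done against friction:
At rest all PE has been dissipated by friction: mgh = μ_k m g d
d = h/μ_k = 7.8/0.53 = 14.72 m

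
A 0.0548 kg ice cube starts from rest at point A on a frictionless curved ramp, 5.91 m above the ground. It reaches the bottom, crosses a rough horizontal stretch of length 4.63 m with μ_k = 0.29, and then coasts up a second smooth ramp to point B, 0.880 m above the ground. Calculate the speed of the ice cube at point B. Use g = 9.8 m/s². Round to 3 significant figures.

v = 8.50 m/s

Energy at A: mgh₁ = (0.0548)(9.8)(5.91) = 3.1739 J
Friction loss: W_f = μ_k mg d = 0.7211 J
At B: ½mv² + mgh₂ = mgh₁ − W_f
½mv² = 3.1739 − 0.7211 − 0.47260 = 1.9802 J
v = √(2 × 1.9802/0.0548) = 8.501 m/s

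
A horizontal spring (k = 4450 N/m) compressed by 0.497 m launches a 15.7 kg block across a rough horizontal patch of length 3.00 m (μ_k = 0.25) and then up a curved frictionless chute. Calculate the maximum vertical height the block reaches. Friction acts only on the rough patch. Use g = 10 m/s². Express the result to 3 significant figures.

h = 2.75 m

Spring energy: E₀ = ½kx² = ½(4450)(0.497)² = 549.60 J
Friction: W_f = μ_k mg d = (0.25)(15.7)(10)(3.00) = 117.8 J
Energy at base of ramp: E = 549.60 − 117.8 = 431.85 J
At max height all remaining energy is PE: mgh = E ⇒ h = E/(mg) = 431.85/(15.7 × 10) = 2.751 m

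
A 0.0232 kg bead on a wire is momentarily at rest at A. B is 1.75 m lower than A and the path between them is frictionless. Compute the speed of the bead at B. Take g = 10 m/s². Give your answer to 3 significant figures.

By conservation of mechanical energy, mgh = ½mv²
v = √(2gh) = √(2 × 10 × 1.75) = √35.000 = 5.916 m/s

v = 5.92 m/s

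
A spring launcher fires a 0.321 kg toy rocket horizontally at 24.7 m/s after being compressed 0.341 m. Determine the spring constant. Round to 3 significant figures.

Energy stored in the spring equals the launch KE: ½kx² = ½mv²
k = mv²/x² = (0.321)(24.7)²/(0.341)² = 1684 N/m

k = 1680 N/m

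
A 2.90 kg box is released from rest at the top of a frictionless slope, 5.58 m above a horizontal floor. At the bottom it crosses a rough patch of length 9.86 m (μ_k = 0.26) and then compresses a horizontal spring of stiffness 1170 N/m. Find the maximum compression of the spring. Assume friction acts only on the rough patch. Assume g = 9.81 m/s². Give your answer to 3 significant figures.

Initial energy: E₁ = mgh = (2.90)(9.81)(5.58) = 158.75 J
Friction removes W_f = μ_k mg d = (0.26)(2.90)(9.81)(9.86) = 72.93 J
Energy reaching the spring: E = 158.75 − 72.93 = 85.814 J
At max compression ½kx² = E ⇒ x = √(2E/k) = √(2 × 85.814/1170) = 0.3830 m

x = 0.383 m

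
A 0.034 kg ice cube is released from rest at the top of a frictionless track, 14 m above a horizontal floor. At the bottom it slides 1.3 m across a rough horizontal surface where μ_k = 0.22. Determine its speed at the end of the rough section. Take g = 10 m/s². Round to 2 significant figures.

Energy bookkeeping (friction removes W_f = μ_k N d):
mgh = ½mv² + μ_k m g d
W_f = μ_k mg d = (0.22)(0.034)(10)(1.3) = 0.09724 J
½mv² = mgh − W_f = 4.7600 − 0.09724 = 4.6628 J
v = √(2 × 4.6628/0.034) = 16.56 m/s

v = 17 m/s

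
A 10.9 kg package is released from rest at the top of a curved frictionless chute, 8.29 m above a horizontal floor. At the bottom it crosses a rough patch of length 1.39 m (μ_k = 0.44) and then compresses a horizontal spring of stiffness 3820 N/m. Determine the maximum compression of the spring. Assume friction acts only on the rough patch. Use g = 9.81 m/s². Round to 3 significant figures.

x = 0.656 m

Initial energy: E₁ = mgh = (10.9)(9.81)(8.29) = 886.44 J
Friction removes W_f = μ_k mg d = (0.44)(10.9)(9.81)(1.39) = 65.40 J
Energy reaching the spring: E = 886.44 − 65.40 = 821.04 J
At max compression ½kx² = E ⇒ x = √(2E/k) = √(2 × 821.04/3820) = 0.6556 m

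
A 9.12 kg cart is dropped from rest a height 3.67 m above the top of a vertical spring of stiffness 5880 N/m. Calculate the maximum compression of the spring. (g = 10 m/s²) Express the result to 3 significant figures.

x = 0.353 m

Measuring PE from the top of the relaxed spring, at max compression the cart has dropped H + x with zero KE, so:
mg(H + x) = ½kx²
½(5880)x² − (9.12)(10)x − (9.12)(10)(3.67) = 0
2940x² − 91.20x − 334.7 = 0
x = [91.20 + √(8317 + 3.9361e+06)]/(2 × 2940) = 0.3533 m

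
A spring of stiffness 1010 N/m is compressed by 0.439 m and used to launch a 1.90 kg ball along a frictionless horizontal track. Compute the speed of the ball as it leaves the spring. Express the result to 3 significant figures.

Spring PE converts entirely to kinetic energy: ½kx² = ½mv²
v = x√(k/m) = 0.439 × √(1010/1.90) = 10.12 m/s

v = 10.1 m/s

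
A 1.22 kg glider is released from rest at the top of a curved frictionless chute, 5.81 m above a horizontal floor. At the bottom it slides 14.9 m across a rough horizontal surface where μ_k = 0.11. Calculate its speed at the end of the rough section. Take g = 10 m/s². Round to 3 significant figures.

v = 9.13 m/s

Energy bookkeeping (friction removes W_f = μ_k N d):
mgh = ½mv² + μ_k m g d
W_f = μ_k mg d = (0.11)(1.22)(10)(14.9) = 20.00 J
½mv² = mgh − W_f = 70.882 − 20.00 = 50.886 J
v = √(2 × 50.886/1.22) = 9.133 m/s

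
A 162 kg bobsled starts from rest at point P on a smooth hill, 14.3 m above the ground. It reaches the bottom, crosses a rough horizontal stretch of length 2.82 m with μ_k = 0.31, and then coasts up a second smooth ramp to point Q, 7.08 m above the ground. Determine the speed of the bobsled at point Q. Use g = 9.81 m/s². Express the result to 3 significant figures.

Energy at P: mgh₁ = (162)(9.81)(14.3) = 22726 J
Friction loss: W_f = μ_k mg d = 1389 J
At Q: ½mv² + mgh₂ = mgh₁ − W_f
½mv² = 22726 − 1389 − 11252 = 10085 J
v = √(2 × 10085/162) = 11.16 m/s

v = 11.2 m/s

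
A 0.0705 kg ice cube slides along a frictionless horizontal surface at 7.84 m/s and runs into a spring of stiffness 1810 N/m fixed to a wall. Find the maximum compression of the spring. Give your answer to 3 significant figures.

x = 0.0489 m

Conservation of energy between contact and max compression: ½mv² = ½kx²
x = v√(m/k) = 7.84 × √(0.0705/1810) = 0.04893 m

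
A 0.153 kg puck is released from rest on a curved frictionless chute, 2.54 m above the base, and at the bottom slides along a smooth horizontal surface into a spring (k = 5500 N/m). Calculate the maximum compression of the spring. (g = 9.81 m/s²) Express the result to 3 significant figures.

x = 0.0372 m

At max compression the puck is momentarily at rest: mgh = ½kx²
x = √(2mgh/k) = √(2 × 0.153 × 9.81 × 2.54 / 5500) = 0.03723 m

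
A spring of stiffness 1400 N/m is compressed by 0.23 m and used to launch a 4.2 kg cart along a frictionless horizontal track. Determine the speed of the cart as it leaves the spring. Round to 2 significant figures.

v = 4.2 m/s

The cart leaves the spring when the spring is at natural length, so ½kx² = ½mv²
v = x√(k/m) = 0.23 × √(1400/4.2) = 4.199 m/s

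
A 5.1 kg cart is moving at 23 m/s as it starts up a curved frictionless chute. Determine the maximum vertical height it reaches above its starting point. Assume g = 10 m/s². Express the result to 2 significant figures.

h = 26 m

Setting KE at the bottom equal to PE gained: ½mv² = mgh
h = v²/(2g) = 23²/(2 × 10) = 26.45 m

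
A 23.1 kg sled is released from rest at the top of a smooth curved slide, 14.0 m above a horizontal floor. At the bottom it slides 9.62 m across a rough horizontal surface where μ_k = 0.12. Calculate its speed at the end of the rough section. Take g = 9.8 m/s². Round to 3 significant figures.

v = 15.9 m/s

Energy bookkeeping (friction removes W_f = μ_k N d):
mgh = ½mv² + μ_k m g d
W_f = μ_k mg d = (0.12)(23.1)(9.8)(9.62) = 261.3 J
½mv² = mgh − W_f = 3169.3 − 261.3 = 2908.0 J
v = √(2 × 2908.0/23.1) = 15.87 m/s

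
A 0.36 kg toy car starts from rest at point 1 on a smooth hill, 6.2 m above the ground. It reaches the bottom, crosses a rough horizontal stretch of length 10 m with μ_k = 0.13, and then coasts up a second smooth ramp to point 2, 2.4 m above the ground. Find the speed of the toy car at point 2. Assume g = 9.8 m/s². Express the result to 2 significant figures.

Energy at 1: mgh₁ = (0.36)(9.8)(6.2) = 21.874 J
Friction loss: W_f = μ_k mg d = 4.586 J
At 2: ½mv² + mgh₂ = mgh₁ − W_f
½mv² = 21.874 − 4.586 − 8.4672 = 8.8200 J
v = √(2 × 8.8200/0.36) = 7.000 m/s

v = 7.0 m/s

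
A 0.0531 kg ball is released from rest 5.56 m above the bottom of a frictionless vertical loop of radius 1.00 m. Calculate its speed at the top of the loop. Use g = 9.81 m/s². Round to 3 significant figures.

v = 8.36 m/s

Energy conservation: mgh = ½mv_top² + mg(2r)
v_top² = 2g(h − 2r) = 2(9.81)(5.56 − 2.000) = 69.85
v_top = 8.357 m/s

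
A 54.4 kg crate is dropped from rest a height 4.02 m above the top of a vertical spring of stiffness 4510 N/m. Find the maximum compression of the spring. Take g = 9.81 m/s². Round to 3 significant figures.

x = 1.10 m

Let x be the compression. The total drop is H + x, and the crate is instantaneously at rest at max compression, so energy conservation gives:
mg(H + x) = ½kx²
½(4510)x² − (54.4)(9.81)x − (54.4)(9.81)(4.02) = 0
2255x² − 533.7x − 2145 = 0
x = [533.7 + √(284797 + 1.9351e+07)]/(2 × 2255) = 1.101 m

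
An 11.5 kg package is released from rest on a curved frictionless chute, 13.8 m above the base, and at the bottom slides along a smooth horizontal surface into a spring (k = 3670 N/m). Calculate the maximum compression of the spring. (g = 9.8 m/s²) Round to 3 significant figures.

Energy conservation (no friction) from release to max compression: mgh = ½kx²
x = √(2mgh/k) = √(2 × 11.5 × 9.8 × 13.8 / 3670) = 0.9206 m

x = 0.921 m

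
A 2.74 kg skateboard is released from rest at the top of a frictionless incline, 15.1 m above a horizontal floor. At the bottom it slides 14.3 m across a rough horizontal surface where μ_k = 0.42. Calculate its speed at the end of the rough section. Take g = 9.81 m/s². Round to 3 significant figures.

v = 13.4 m/s

Applying the work–energy principle:
mgh = ½mv² + μ_k m g d
W_f = μ_k mg d = (0.42)(2.74)(9.81)(14.3) = 161.4 J
½mv² = mgh − W_f = 405.88 − 161.4 = 244.44 J
v = √(2 × 244.44/2.74) = 13.36 m/s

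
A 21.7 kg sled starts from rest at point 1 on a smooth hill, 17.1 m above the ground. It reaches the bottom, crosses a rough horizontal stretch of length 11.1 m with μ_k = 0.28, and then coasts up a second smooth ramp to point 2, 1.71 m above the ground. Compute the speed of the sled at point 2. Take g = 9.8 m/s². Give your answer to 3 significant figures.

v = 15.5 m/s

Energy at 1: mgh₁ = (21.7)(9.8)(17.1) = 3636.5 J
Friction loss: W_f = μ_k mg d = 660.9 J
At 2: ½mv² + mgh₂ = mgh₁ − W_f
½mv² = 3636.5 − 660.9 − 363.65 = 2611.9 J
v = √(2 × 2611.9/21.7) = 15.52 m/s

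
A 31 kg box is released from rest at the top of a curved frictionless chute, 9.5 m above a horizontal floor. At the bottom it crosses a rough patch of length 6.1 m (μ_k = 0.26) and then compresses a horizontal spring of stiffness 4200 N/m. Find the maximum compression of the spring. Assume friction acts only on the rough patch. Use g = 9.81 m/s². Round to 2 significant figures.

x = 1.1 m

Initial energy: E₁ = mgh = (31)(9.81)(9.5) = 2889.0 J
Friction removes W_f = μ_k mg d = (0.26)(31)(9.81)(6.1) = 482.3 J
Energy reaching the spring: E = 2889.0 − 482.3 = 2406.7 J
At max compression ½kx² = E ⇒ x = √(2E/k) = √(2 × 2406.7/4200) = 1.071 m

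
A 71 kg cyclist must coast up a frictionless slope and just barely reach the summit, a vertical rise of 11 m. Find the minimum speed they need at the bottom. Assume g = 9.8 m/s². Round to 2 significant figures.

v = 15 m/s

At the top they are momentarily at rest, so all KE converts to PE: ½mv² = mgh
v = √(2gh) = √(2 × 9.8 × 11) = 14.68 m/s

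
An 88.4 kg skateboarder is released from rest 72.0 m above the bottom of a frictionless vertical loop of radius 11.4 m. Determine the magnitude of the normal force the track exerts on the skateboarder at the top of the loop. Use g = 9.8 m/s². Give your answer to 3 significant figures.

N = 6610 N

Energy from release to top (height 2r): mgh = ½mv_top² + mg(2r)
v_top² = 2g(h − 2r) = 2(9.8)(72.0 − 22.80) = 964.32 m²/s²
At the top, both N and weight point toward the centre: N + mg = mv_top²/r
N = m(v_top²/r − g) = 88.4(964.32/11.4 − 9.8) = 6611 N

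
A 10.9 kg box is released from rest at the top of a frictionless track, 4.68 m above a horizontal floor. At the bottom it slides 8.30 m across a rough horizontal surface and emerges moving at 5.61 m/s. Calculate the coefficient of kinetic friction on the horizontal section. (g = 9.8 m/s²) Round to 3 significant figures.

μ_k = 0.370

Energy at the top = energy at the end + work done against friction:
mgh = ½mv² + μ_k m g d
mgh = 499.92 J; ½mv² = 171.52 J
W_f = 499.92 − 171.52 = 328.4 J
μ_k = W_f/(mg·d) = 328.4/(106.8 × 8.30) = 0.3704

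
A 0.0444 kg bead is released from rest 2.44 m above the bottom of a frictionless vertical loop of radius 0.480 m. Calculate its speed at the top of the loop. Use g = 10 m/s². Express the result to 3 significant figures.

v = 5.44 m/s

Energy conservation: mgh = ½mv_top² + mg(2r)
v_top² = 2g(h − 2r) = 2(10)(2.44 − 0.9600) = 29.60
v_top = 5.441 m/s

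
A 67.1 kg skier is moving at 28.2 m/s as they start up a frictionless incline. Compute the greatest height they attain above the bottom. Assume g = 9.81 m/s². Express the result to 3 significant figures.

h = 40.5 m

Setting KE at the bottom equal to PE gained: ½mv² = mgh
h = v²/(2g) = 28.2²/(2 × 9.81) = 40.53 m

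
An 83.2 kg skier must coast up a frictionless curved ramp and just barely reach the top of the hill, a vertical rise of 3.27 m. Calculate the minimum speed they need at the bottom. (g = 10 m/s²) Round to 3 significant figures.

v = 8.09 m/s

At the top they are momentarily at rest, so all KE converts to PE: ½mv² = mgh
v = √(2gh) = √(2 × 10 × 3.27) = 8.087 m/s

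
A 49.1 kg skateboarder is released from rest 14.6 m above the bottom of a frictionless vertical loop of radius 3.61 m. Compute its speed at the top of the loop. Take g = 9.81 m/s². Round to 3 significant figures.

Energy conservation: mgh = ½mv_top² + mg(2r)
v_top² = 2g(h − 2r) = 2(9.81)(14.6 − 7.220) = 144.8
v_top = 12.03 m/s

v = 12.0 m/s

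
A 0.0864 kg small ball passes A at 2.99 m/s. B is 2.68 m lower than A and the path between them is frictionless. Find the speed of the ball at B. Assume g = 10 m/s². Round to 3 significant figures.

v = 7.91 m/s

Equating total energy at the two states: ½mv₀² + mgh = ½mv²
v² = v₀² + 2gh = (2.99)² + 2(10)(2.68) = 62.540
v = √62.540 = 7.908 m/s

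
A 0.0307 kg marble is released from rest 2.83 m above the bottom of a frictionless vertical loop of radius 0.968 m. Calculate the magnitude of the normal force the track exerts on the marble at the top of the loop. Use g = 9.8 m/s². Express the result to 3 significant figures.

N = 0.255 N

Energy from release to top (height 2r): mgh = ½mv_top² + mg(2r)
v_top² = 2g(h − 2r) = 2(9.8)(2.83 − 1.936) = 17.522 m²/s²
At the top, both N and weight point toward the centre: N + mg = mv_top²/r
N = m(v_top²/r − g) = 0.0307(17.522/0.968 − 9.8) = 0.2549 N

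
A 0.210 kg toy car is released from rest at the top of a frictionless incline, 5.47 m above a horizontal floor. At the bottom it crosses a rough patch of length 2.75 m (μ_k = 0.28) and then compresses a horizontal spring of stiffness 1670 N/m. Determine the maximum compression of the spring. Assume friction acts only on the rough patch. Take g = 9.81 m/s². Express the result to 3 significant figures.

Initial energy: E₁ = mgh = (0.210)(9.81)(5.47) = 11.269 J
Friction removes W_f = μ_k mg d = (0.28)(0.210)(9.81)(2.75) = 1.586 J
Energy reaching the spring: E = 11.269 − 1.586 = 9.6825 J
At max compression ½kx² = E ⇒ x = √(2E/k) = √(2 × 9.6825/1670) = 0.1077 m

x = 0.108 m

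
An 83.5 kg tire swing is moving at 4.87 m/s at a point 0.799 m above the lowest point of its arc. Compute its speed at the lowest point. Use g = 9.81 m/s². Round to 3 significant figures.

Mechanical energy is conserved (no friction): ½mv₀² + mgh = ½mv²
v² = v₀² + 2gh = (4.87)² + 2(9.81)(0.799) = 39.393
v = √39.393 = 6.276 m/s

v = 6.28 m/s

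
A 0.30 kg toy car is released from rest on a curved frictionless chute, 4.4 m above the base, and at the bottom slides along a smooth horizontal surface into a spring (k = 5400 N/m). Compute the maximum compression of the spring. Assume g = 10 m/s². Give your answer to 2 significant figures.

x = 0.070 m

Energy conservation (no friction) from release to max compression: mgh = ½kx²
x = √(2mgh/k) = √(2 × 0.30 × 10 × 4.4 / 5400) = 0.06992 m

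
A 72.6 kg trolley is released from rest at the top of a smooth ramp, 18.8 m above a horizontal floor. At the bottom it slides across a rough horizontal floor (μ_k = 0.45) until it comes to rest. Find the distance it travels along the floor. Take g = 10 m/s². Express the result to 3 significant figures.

d = 41.8 m

Applying the work–energy principle:
At rest all PE has been dissipated by friction: mgh = μ_k m g d
d = h/μ_k = 18.8/0.45 = 41.78 m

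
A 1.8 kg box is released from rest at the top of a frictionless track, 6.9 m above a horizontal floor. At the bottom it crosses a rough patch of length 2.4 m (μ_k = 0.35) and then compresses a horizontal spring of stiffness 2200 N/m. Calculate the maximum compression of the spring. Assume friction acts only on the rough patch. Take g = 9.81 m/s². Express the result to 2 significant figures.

x = 0.31 m

Initial energy: E₁ = mgh = (1.8)(9.81)(6.9) = 121.84 J
Friction removes W_f = μ_k mg d = (0.35)(1.8)(9.81)(2.4) = 14.83 J
Energy reaching the spring: E = 121.84 − 14.83 = 107.01 J
At max compression ½kx² = E ⇒ x = √(2E/k) = √(2 × 107.01/2200) = 0.3119 m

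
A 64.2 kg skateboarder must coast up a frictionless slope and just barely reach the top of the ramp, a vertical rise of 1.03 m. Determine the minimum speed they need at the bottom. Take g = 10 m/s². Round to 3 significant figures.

At the top they are momentarily at rest, so all KE converts to PE: ½mv² = mgh
v = √(2gh) = √(2 × 10 × 1.03) = 4.539 m/s

v = 4.54 m/s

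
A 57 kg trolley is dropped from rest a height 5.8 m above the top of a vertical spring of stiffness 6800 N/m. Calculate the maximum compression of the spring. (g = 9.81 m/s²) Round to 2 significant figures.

Let x be the compression. The total drop is H + x, and the trolley is instantaneously at rest at max compression, so energy conservation gives:
mg(H + x) = ½kx²
½(6800)x² − (57)(9.81)x − (57)(9.81)(5.8) = 0
3400x² − 559.2x − 3243 = 0
x = [559.2 + √(312671 + 4.4107e+07)]/(2 × 3400) = 1.062 m

x = 1.1 m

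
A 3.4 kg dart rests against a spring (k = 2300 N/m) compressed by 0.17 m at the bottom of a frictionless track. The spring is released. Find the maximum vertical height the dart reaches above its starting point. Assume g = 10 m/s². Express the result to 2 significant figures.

All spring PE becomes gravitational PE at the highest point: ½kx² = mgh
h = kx²/(2mg) = (2300)(0.17)²/(2 × 3.4 × 10) = 0.9775 m

h = 0.98 m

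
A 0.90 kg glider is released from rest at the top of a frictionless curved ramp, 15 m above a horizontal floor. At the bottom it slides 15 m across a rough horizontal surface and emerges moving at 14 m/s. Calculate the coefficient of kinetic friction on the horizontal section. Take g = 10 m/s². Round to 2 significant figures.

μ_k = 0.35

Applying the work–energy principle:
mgh = ½mv² + μ_k m g d
mgh = 135.00 J; ½mv² = 88.200 J
W_f = 135.00 − 88.200 = 46.80 J
μ_k = W_f/(mg·d) = 46.80/(9.000 × 15) = 0.3467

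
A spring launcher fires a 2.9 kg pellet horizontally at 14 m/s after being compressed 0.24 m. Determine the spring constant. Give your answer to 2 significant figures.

Spring PE at full compression equals KE at release: ½kx² = ½mv²
k = mv²/x² = (2.9)(14)²/(0.24)² = 9868 N/m

k = 9900 N/m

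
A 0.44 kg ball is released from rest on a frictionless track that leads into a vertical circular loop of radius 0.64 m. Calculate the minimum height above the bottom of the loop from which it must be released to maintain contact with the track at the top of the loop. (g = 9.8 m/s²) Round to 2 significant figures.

h = 1.6 m

At the top, for minimum speed gravity alone supplies the centripetal force: mg = mv_top²/r ⇒ v_top² = gr = 6.272 m²/s²
Energy conservation from release height h to the top (height 2r): mgh = ½mv_top² + mg(2r)
h = v_top²/(2g) + 2r = r/2 + 2r = 5r/2 = 1.600 m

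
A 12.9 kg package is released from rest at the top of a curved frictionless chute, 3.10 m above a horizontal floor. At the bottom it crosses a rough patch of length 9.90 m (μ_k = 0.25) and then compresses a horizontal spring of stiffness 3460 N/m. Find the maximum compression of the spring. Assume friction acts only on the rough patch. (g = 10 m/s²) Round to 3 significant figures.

x = 0.216 m

Initial energy: E₁ = mgh = (12.9)(10)(3.10) = 399.90 J
Friction removes W_f = μ_k mg d = (0.25)(12.9)(10)(9.90) = 319.3 J
Energy reaching the spring: E = 399.90 − 319.3 = 80.625 J
At max compression ½kx² = E ⇒ x = √(2E/k) = √(2 × 80.625/3460) = 0.2159 m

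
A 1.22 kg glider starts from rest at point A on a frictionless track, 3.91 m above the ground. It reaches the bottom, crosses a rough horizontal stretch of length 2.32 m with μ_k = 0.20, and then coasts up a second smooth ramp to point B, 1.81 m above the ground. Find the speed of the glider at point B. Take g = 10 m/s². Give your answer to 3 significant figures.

v = 5.72 m/s

Energy at A: mgh₁ = (1.22)(10)(3.91) = 47.702 J
Friction loss: W_f = μ_k mg d = 5.661 J
At B: ½mv² + mgh₂ = mgh₁ − W_f
½mv² = 47.702 − 5.661 − 22.082 = 19.959 J
v = √(2 × 19.959/1.22) = 5.720 m/s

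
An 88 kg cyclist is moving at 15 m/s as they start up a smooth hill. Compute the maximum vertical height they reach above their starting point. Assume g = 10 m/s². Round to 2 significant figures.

Setting KE at the bottom equal to PE gained: ½mv² = mgh
h = v²/(2g) = 15²/(2 × 10) = 11.25 m

h = 11 m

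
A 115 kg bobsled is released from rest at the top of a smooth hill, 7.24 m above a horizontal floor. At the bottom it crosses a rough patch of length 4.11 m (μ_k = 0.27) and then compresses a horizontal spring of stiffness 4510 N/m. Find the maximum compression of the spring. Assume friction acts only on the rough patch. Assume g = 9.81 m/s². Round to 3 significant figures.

Initial energy: E₁ = mgh = (115)(9.81)(7.24) = 8167.8 J
Friction removes W_f = μ_k mg d = (0.27)(115)(9.81)(4.11) = 1252 J
Energy reaching the spring: E = 8167.8 − 1252 = 6915.9 J
At max compression ½kx² = E ⇒ x = √(2E/k) = √(2 × 6915.9/4510) = 1.751 m

x = 1.75 m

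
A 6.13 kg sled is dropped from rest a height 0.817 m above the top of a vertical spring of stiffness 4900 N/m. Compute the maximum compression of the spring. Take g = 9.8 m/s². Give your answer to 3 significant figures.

x = 0.154 m

Measuring PE from the top of the relaxed spring, at max compression the sled has dropped H + x with zero KE, so:
mg(H + x) = ½kx²
½(4900)x² − (6.13)(9.8)x − (6.13)(9.8)(0.817) = 0
2450x² − 60.07x − 49.08 = 0
x = [60.07 + √(3609 + 480988)]/(2 × 2450) = 0.1543 m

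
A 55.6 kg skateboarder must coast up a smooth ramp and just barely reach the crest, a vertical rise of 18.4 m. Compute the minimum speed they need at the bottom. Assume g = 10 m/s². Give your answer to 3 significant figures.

v = 19.2 m/s

At the top they are momentarily at rest, so all KE converts to PE: ½mv² = mgh
v = √(2gh) = √(2 × 10 × 18.4) = 19.18 m/s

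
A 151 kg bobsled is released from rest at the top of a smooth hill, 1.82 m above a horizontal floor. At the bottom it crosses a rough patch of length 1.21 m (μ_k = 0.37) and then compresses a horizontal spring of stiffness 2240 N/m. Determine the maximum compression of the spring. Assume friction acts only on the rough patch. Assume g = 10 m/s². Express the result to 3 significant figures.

Initial energy: E₁ = mgh = (151)(10)(1.82) = 2748.2 J
Friction removes W_f = μ_k mg d = (0.37)(151)(10)(1.21) = 676.0 J
Energy reaching the spring: E = 2748.2 − 676.0 = 2072.2 J
At max compression ½kx² = E ⇒ x = √(2E/k) = √(2 × 2072.2/2240) = 1.360 m

x = 1.36 m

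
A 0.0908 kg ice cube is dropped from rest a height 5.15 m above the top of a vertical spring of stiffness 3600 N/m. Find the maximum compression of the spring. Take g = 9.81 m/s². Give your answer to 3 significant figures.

Let x be the compression. The total drop is H + x, and the cube is instantaneously at rest at max compression, so energy conservation gives:
mg(H + x) = ½kx²
½(3600)x² − (0.0908)(9.81)x − (0.0908)(9.81)(5.15) = 0
1800x² − 0.8907x − 4.587 = 0
x = [0.8907 + √(0.7934 + 33029)]/(2 × 1800) = 0.05073 m

x = 0.0507 m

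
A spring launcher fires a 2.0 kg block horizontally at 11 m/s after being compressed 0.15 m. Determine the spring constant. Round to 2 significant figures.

Energy stored in the spring equals the launch KE: ½kx² = ½mv²
k = mv²/x² = (2.0)(11)²/(0.15)² = 10756 N/m

k = 11000 N/m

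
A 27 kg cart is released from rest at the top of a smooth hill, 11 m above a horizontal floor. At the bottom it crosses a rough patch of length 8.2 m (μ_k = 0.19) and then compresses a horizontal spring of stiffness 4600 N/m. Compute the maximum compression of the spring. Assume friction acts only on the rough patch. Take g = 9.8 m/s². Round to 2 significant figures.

Initial energy: E₁ = mgh = (27)(9.8)(11) = 2910.6 J
Friction removes W_f = μ_k mg d = (0.19)(27)(9.8)(8.2) = 412.2 J
Energy reaching the spring: E = 2910.6 − 412.2 = 2498.4 J
At max compression ½kx² = E ⇒ x = √(2E/k) = √(2 × 2498.4/4600) = 1.042 m

x = 1.0 m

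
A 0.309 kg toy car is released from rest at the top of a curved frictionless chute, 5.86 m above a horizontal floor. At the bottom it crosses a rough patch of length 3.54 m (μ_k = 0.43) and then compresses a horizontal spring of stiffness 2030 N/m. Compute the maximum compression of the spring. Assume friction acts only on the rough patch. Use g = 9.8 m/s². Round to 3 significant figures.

x = 0.114 m

Initial energy: E₁ = mgh = (0.309)(9.8)(5.86) = 17.745 J
Friction removes W_f = μ_k mg d = (0.43)(0.309)(9.8)(3.54) = 4.610 J
Energy reaching the spring: E = 17.745 − 4.610 = 13.136 J
At max compression ½kx² = E ⇒ x = √(2E/k) = √(2 × 13.136/2030) = 0.1138 m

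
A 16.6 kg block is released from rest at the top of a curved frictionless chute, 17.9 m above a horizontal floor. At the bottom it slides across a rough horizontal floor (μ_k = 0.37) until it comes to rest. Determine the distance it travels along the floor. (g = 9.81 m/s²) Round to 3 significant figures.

Energy bookkeeping (friction removes W_f = μ_k N d):
At rest all PE has been dissipated by friction: mgh = μ_k m g d
d = h/μ_k = 17.9/0.37 = 48.38 m

d = 48.4 m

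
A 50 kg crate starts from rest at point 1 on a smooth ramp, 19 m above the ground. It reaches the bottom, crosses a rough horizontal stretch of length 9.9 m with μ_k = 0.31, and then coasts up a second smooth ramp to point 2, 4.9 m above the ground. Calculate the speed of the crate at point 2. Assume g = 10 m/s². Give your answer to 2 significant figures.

Energy at 1: mgh₁ = (50)(10)(19) = 9500.0 J
Friction loss: W_f = μ_k mg d = 1534 J
At 2: ½mv² + mgh₂ = mgh₁ − W_f
½mv² = 9500.0 − 1534 − 2450.0 = 5515.5 J
v = √(2 × 5515.5/50) = 14.85 m/s

v = 15 m/s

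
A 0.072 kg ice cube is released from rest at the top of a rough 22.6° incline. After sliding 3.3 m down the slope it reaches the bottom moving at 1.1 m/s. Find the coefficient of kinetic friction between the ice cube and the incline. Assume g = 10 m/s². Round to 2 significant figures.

The energy dissipated by friction is the PE lost minus the KE gained:
mgL sinθ = 0.91309 J; ½mv² = 0.043560 J
W_f = 0.91309 − 0.043560 = 0.8695 J
μ_k = W_f/(mg cosθ · L) = 0.8695/(0.6647 × 3.3) = 0.3964

μ_k = 0.40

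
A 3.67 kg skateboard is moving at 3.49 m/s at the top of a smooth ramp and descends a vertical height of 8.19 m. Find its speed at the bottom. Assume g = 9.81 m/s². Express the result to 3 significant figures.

Equating total energy at the two states: ½mv₀² + mgh = ½mv²
v² = v₀² + 2gh = (3.49)² + 2(9.81)(8.19) = 172.87
v = √172.87 = 13.15 m/s

v = 13.1 m/s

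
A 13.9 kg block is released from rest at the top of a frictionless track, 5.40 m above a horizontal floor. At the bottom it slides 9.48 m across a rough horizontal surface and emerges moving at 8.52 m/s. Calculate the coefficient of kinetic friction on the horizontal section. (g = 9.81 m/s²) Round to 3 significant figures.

Energy bookkeeping (friction removes W_f = μ_k N d):
mgh = ½mv² + μ_k m g d
mgh = 736.34 J; ½mv² = 504.50 J
W_f = 736.34 − 504.50 = 231.8 J
μ_k = W_f/(mg·d) = 231.8/(136.4 × 9.48) = 0.1793

μ_k = 0.179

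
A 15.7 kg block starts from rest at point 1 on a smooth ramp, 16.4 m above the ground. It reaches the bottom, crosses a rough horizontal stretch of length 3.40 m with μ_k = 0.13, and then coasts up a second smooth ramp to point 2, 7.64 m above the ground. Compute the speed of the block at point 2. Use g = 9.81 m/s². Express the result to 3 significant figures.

Energy at 1: mgh₁ = (15.7)(9.81)(16.4) = 2525.9 J
Friction loss: W_f = μ_k mg d = 68.08 J
At 2: ½mv² + mgh₂ = mgh₁ − W_f
½mv² = 2525.9 − 68.08 − 1176.7 = 1281.1 J
v = √(2 × 1281.1/15.7) = 12.77 m/s

v = 12.8 m/s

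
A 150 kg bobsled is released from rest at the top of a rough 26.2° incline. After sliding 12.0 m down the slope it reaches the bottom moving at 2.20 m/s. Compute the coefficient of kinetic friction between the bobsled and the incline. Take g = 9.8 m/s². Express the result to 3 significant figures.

The energy dissipated by friction is the PE lost minus the KE gained:
mgL sinθ = 7788.2 J; ½mv² = 363.00 J
W_f = 7788.2 − 363.00 = 7425 J
μ_k = W_f/(mg cosθ · L) = 7425/(1319 × 12.0) = 0.4691

μ_k = 0.469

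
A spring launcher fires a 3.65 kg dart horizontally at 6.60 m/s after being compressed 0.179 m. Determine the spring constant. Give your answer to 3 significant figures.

k = 4960 N/m

Spring PE at full compression equals KE at release: ½kx² = ½mv²
k = mv²/x² = (3.65)(6.60)²/(0.179)² = 4962 N/m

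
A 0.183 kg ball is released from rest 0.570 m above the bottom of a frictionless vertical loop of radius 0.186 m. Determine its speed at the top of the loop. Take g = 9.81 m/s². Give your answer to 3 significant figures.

v = 1.97 m/s

Energy conservation: mgh = ½mv_top² + mg(2r)
v_top² = 2g(h − 2r) = 2(9.81)(0.570 − 0.3720) = 3.885
v_top = 1.971 m/s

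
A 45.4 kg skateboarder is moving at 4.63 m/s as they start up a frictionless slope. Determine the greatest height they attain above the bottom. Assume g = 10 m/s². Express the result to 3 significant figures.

h = 1.07 m

By energy conservation, ½mv² = mgh
h = v²/(2g) = 4.63²/(2 × 10) = 1.072 m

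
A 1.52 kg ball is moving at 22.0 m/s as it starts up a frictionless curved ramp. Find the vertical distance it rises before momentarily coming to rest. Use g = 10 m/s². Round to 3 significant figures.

h = 24.2 m

By energy conservation, ½mv² = mgh
h = v²/(2g) = 22.0²/(2 × 10) = 24.20 m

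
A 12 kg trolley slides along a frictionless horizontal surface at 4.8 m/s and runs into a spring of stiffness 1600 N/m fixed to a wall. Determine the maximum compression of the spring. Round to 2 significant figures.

At max compression the trolley is momentarily at rest: ½mv² = ½kx²
x = v√(m/k) = 4.8 × √(12/1600) = 0.4157 m

x = 0.42 m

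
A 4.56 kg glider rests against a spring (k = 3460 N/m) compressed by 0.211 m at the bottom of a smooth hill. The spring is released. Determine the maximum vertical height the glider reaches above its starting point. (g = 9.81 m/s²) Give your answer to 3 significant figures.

h = 1.72 m

At maximum height the glider is at rest, so ½kx² = mgh
h = kx²/(2mg) = (3460)(0.211)²/(2 × 4.56 × 9.81) = 1.722 m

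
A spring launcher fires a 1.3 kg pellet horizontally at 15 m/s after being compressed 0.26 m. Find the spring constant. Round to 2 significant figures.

½kx² = ½mv²
k = mv²/x² = (1.3)(15)²/(0.26)² = 4327 N/m

k = 4300 N/m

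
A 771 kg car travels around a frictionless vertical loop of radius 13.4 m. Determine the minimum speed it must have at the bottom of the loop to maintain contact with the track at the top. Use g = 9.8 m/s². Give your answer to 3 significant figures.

v = 25.6 m/s

At the top: mg = mv_top²/r ⇒ v_top² = gr = 131.3 m²/s²
Energy from bottom to top (height 2r): ½mv_bot² = ½mv_top² + mg(2r)
v_bot² = gr + 4gr = 5gr = 656.6
v_bot = √(5gr) = 25.62 m/s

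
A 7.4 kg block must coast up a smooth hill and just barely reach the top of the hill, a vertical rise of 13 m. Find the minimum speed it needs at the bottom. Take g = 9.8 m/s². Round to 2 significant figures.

At the top it is momentarily at rest, so all KE converts to PE: ½mv² = mgh
v = √(2gh) = √(2 × 9.8 × 13) = 15.96 m/s

v = 16 m/s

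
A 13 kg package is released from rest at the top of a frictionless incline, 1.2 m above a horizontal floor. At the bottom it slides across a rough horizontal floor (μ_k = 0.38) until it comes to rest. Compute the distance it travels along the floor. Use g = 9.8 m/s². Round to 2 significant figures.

Energy at the top = energy at the end + work done against friction:
At rest all PE has been dissipated by friction: mgh = μ_k m g d
d = h/μ_k = 1.2/0.38 = 3.158 m

d = 3.2 m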